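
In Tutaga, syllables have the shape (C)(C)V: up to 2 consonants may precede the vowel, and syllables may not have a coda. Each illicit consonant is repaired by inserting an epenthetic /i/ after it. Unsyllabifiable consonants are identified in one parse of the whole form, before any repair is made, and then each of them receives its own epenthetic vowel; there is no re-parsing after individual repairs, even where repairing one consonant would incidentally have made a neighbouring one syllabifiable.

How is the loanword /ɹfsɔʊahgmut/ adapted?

The consonants /ɹ/, /h/, /t/ cannot be parsed into a legal (C)(C)V syllable (no codas are permitted; onsets may contain at most 2 consonants).
Epenthesis after each stranded consonant: /ɹ/ → /ɹi/, /h/ → /hi/, /t/ → /ti/.

ɹifsɔʊahigmuti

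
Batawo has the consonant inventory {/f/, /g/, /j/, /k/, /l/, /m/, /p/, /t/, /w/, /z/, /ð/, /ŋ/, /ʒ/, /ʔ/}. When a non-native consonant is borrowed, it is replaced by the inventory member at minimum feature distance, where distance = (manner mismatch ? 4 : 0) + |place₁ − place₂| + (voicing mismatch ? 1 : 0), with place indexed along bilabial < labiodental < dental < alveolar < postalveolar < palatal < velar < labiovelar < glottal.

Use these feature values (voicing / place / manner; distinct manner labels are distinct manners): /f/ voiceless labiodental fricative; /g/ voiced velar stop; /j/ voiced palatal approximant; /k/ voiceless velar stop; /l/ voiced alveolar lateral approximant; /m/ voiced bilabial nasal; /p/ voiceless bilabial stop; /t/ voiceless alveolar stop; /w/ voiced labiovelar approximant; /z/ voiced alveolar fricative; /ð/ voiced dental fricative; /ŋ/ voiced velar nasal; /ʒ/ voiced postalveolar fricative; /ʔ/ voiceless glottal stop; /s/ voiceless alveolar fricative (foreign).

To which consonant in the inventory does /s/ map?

/z/ is closest: same manner (fricative), place distance 0 (alveolar→alveolar), voicing differs (+1); total 1. Next closest is /f/ at distance 2.

z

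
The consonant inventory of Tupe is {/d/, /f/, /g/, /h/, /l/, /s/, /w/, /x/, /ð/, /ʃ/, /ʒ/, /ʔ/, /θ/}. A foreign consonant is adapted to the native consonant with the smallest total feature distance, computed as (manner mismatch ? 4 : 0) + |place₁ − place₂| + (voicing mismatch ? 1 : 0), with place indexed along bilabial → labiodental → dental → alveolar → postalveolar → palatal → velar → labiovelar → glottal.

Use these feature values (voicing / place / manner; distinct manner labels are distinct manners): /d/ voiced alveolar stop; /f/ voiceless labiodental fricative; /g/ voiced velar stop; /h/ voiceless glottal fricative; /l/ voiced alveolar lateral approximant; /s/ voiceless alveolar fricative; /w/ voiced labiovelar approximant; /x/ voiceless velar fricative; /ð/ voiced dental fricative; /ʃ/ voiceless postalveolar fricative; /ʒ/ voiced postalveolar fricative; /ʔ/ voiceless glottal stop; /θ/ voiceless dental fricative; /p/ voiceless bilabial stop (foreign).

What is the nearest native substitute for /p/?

d

/d/ is closest: same manner (stop), place distance 3 (bilabial→alveolar), voicing differs (+1); total 4. Next closest is /f/ at distance 5.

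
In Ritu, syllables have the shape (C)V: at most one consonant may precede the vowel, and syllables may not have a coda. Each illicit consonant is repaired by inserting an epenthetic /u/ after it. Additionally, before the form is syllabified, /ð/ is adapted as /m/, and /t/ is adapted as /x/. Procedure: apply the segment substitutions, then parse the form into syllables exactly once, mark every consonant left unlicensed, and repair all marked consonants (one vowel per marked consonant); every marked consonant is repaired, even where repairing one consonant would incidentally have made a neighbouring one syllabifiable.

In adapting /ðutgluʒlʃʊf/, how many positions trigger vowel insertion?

5

After substitution the input is /muxgluʒlʃʊf/.
The unsyllabifiable consonants are /x/, /g/, /ʒ/, /l/, /f/; each receives one epenthetic vowel.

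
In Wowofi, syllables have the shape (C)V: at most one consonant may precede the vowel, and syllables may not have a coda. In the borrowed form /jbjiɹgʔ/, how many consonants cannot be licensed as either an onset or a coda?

Syllabifying with onset maximization leaves /j/, /b/, /ɹ/, /g/, /ʔ/ stranded (no codas are permitted; onsets are limited to one consonant).

5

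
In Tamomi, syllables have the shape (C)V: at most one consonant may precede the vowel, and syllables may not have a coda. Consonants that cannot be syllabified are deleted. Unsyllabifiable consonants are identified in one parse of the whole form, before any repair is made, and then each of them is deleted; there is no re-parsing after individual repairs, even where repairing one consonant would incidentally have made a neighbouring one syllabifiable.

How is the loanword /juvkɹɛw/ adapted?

juɹɛ

Under (C)V, the unsyllabifiable consonants are /v/, /k/, /w/ (no codas are permitted; onsets are limited to one consonant).
Deleting the stranded consonants removes /v/, /k/, /w/.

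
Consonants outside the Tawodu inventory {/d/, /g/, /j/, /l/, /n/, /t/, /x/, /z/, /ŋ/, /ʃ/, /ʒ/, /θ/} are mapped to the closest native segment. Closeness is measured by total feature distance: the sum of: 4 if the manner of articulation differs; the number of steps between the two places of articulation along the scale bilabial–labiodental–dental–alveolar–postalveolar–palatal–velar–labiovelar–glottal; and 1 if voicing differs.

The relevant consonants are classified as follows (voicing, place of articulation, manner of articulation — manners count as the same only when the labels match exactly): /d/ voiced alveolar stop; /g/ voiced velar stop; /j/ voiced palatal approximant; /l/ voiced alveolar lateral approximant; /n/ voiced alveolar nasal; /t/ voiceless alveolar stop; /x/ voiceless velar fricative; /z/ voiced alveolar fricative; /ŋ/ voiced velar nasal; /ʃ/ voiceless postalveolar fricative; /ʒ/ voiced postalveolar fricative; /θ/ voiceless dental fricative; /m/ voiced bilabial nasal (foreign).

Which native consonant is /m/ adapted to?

/n/ is closest: same manner (nasal), place distance 3 (bilabial→alveolar), same voicing; total 3. Next closest is /ŋ/ at distance 6.

n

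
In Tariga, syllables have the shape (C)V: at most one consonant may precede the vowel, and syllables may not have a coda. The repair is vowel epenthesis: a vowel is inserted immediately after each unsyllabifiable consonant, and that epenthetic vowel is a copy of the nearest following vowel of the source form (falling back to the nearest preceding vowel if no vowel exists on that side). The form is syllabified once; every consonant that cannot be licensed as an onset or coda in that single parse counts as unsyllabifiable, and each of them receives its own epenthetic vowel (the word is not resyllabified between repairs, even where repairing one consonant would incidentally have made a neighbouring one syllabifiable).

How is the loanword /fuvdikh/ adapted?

fuvidikihi

Syllabifying with onset maximization leaves /v/, /k/, /h/ stranded (no codas are permitted; onsets are limited to one consonant).
Each unlicensed consonant becomes the onset of a new syllable: /v/ → /vi/, /k/ → /ki/, /h/ → /hi/.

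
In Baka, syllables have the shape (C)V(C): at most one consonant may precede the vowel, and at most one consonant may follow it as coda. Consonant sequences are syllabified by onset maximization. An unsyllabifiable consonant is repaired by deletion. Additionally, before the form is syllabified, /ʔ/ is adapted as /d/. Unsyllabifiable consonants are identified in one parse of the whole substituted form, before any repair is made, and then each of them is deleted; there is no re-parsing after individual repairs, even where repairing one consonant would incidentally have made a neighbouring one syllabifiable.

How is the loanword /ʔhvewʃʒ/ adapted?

Substitution: /ʔ/ → /d/, giving /dhvewʃʒ/.
Syllabifying with onset maximization leaves /d/, /h/, /ʃ/, /ʒ/ stranded (at most one coda consonant is licensed; onsets are limited to one consonant).
Each unlicensed consonant is deleted: /d/, /h/, /ʃ/, /ʒ/.

vew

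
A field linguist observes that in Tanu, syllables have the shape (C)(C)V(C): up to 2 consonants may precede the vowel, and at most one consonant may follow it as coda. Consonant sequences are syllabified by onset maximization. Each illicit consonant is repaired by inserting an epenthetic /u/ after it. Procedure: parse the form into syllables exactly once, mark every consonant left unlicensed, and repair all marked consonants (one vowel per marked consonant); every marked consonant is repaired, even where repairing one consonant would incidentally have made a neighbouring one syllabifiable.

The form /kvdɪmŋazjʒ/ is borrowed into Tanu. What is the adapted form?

Syllabifying with onset maximization leaves /k/, /j/, /ʒ/ stranded (at most one coda consonant is licensed; onsets may contain at most 2 consonants).
Inserting the epenthetic vowel yields /k/ → /ku/, /j/ → /ju/, /ʒ/ → /ʒu/.

kuvdɪmŋazjuʒu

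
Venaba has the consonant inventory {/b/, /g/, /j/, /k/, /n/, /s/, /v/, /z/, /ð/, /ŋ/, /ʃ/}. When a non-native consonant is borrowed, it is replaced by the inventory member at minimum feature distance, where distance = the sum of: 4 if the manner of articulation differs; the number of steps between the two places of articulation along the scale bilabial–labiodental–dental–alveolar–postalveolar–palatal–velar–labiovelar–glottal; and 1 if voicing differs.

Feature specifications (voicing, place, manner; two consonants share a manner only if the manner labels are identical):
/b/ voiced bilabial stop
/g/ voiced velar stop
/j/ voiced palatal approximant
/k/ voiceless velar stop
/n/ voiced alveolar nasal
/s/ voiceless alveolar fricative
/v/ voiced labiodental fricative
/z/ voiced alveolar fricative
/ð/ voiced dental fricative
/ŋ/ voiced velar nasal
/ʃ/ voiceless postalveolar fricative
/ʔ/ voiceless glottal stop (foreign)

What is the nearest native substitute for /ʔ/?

/k/ is closest: same manner (stop), place distance 2 (glottal→velar), same voicing; total 2. Next closest is /g/ at distance 3.

k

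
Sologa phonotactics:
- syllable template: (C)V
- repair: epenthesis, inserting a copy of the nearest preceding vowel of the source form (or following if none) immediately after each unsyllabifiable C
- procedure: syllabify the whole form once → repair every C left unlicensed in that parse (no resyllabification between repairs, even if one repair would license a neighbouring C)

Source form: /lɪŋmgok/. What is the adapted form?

lɪŋɪmɪgoko

Under (C)V, the unsyllabifiable consonants are /ŋ/, /m/, /k/ (no codas are permitted; onsets are limited to one consonant).
Inserting the epenthetic vowel yields /ŋ/ → /ŋɪ/, /m/ → /mɪ/, /k/ → /ko/.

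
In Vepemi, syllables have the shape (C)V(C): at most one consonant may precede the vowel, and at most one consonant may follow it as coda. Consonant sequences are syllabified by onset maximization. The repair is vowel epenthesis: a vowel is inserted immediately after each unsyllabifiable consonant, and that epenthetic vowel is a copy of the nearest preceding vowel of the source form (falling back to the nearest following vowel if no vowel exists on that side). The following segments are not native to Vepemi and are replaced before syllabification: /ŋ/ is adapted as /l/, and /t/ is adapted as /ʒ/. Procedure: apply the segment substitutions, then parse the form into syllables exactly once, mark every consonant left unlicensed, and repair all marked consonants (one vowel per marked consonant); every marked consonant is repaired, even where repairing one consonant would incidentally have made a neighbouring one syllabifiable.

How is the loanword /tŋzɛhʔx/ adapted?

ʒɛlɛzɛhʔɛxɛ

Substitution: /t/ → /ʒ/, /ŋ/ → /l/, giving /ʒlzɛhʔx/.
Under (C)V(C), the unsyllabifiable consonants are /ʒ/, /l/, /ʔ/, /x/ (at most one coda consonant is licensed; onsets are limited to one consonant).
Epenthesis after each stranded consonant: /ʒ/ → /ʒɛ/, /l/ → /lɛ/, /ʔ/ → /ʔɛ/, /x/ → /xɛ/.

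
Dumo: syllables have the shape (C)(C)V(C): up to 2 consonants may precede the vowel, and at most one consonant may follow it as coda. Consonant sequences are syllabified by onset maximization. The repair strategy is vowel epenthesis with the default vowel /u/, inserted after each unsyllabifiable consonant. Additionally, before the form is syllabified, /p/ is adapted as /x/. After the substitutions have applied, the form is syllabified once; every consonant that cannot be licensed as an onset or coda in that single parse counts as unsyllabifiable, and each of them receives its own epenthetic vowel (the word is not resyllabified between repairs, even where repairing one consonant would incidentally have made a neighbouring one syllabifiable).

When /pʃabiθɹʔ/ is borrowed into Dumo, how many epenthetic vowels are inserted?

After substitution the input is /xʃabiθɹʔ/.
The unsyllabifiable consonants are /ɹ/, /ʔ/; each receives one epenthetic vowel.

2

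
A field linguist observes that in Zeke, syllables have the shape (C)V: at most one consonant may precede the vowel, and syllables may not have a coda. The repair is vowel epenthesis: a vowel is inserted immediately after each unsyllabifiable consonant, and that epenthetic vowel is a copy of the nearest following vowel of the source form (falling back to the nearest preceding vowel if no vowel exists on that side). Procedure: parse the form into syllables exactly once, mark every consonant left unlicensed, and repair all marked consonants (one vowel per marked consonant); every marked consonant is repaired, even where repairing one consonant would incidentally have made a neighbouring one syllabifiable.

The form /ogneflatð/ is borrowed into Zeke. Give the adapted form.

The consonants /g/, /f/, /t/, /ð/ cannot be parsed into a legal (C)V syllable (no codas are permitted; onsets are limited to one consonant).
Epenthesis after each stranded consonant: /g/ → /ge/, /f/ → /fa/, /t/ → /ta/, /ð/ → /ða/.

ogenefalataða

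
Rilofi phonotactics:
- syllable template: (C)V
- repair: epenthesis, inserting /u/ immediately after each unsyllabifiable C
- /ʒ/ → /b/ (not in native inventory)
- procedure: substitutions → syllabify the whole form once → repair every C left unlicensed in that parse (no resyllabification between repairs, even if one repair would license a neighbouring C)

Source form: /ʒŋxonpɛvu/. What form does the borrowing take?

Substitution: /ʒ/ → /b/, giving /bŋxonpɛvu/.
Syllabifying with onset maximization leaves /b/, /ŋ/, /n/ stranded (no codas are permitted; onsets are limited to one consonant).
Inserting the epenthetic vowel yields /b/ → /bu/, /ŋ/ → /ŋu/, /n/ → /nu/.

buŋuxonupɛvu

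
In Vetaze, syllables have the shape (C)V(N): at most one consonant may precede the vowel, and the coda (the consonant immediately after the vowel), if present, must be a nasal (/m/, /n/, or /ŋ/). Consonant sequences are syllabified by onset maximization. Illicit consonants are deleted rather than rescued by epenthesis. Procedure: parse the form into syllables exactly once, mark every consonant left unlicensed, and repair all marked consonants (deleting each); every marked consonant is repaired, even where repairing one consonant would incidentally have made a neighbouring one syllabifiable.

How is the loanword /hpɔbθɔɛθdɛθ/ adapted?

The consonants /h/, /b/, /θ/, /θ/ cannot be parsed into a legal (C)V(N) syllable (only a nasal (/m/, /n/, or /ŋ/) is licensed in coda position; onsets are limited to one consonant).
Deleting the stranded consonants removes /h/, /b/, /θ/, /θ/.

pɔθɔɛdɛ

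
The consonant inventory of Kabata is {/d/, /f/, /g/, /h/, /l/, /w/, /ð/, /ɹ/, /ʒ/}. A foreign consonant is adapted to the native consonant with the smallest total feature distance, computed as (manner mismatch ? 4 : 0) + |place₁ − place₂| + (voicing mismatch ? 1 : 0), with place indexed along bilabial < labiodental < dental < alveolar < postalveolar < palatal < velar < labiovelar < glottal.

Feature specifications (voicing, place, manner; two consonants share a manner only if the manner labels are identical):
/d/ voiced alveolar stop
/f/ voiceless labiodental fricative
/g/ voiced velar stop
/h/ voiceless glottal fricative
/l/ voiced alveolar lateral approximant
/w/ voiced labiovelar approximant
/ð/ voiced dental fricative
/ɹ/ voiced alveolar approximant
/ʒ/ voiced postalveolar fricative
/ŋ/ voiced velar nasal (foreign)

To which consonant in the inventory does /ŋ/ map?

/g/ is closest: manner differs (nasal→stop, +4), place distance 0 (velar→velar), same voicing; total 4. Next closest is /w/ at distance 5.

g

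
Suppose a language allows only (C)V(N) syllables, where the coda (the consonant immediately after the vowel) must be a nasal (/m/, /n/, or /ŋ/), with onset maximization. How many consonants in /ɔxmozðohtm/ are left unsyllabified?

5

The consonants /x/, /z/, /h/, /t/, /m/ cannot be parsed into a legal (C)V(N) syllable (only a nasal (/m/, /n/, or /ŋ/) is licensed in coda position; onsets are limited to one consonant).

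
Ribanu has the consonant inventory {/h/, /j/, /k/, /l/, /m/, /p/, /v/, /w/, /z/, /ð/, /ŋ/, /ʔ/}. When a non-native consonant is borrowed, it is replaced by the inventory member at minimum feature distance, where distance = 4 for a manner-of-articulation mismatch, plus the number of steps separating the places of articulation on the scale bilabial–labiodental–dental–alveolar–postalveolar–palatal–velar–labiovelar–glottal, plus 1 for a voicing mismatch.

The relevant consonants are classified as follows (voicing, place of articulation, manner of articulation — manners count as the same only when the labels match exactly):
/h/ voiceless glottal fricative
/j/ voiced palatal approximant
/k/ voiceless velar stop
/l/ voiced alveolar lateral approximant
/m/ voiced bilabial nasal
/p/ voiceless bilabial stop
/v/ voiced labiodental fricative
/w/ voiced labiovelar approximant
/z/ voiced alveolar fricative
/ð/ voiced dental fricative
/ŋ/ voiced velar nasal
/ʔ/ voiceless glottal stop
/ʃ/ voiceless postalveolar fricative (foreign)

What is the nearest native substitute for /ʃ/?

z

/z/ is closest: same manner (fricative), place distance 1 (postalveolar→alveolar), voicing differs (+1); total 2. Next closest is /ð/ at distance 3.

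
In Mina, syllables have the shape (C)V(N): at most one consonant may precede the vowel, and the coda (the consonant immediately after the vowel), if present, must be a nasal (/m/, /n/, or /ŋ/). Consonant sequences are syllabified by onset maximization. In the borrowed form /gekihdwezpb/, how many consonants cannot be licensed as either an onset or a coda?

5

Under (C)V(N), the unsyllabifiable consonants are /h/, /d/, /z/, /p/, /b/ (only a nasal (/m/, /n/, or /ŋ/) is licensed in coda position; onsets are limited to one consonant).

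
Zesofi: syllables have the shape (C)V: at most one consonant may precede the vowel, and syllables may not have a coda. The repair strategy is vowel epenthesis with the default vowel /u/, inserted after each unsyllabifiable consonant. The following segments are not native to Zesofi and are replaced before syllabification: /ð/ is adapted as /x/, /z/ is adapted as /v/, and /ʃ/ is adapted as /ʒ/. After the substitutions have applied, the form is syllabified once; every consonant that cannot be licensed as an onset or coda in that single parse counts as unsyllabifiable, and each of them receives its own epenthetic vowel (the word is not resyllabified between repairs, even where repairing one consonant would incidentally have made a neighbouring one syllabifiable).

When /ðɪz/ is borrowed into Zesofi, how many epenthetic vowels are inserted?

1

After substitution the input is /xɪv/.
The unsyllabifiable consonants are /v/; each receives one epenthetic vowel.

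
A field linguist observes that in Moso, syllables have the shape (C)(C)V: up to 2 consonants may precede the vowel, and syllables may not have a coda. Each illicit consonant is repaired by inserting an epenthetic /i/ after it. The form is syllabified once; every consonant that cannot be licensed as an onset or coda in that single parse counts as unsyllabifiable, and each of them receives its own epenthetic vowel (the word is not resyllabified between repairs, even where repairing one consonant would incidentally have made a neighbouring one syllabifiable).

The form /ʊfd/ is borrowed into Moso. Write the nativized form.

The consonants /f/, /d/ cannot be parsed into a legal (C)(C)V syllable (no codas are permitted; onsets may contain at most 2 consonants).
Inserting the epenthetic vowel yields /f/ → /fi/, /d/ → /di/.

ʊfidi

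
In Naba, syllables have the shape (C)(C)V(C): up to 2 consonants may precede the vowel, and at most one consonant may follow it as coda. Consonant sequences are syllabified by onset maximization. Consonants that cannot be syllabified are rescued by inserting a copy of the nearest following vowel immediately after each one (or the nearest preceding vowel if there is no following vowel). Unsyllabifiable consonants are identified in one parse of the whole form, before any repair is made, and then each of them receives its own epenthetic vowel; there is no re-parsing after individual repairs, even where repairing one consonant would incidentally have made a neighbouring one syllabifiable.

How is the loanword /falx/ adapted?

Syllabifying with onset maximization leaves /x/ stranded (at most one coda consonant is licensed; onsets may contain at most 2 consonants).
Epenthesis after each stranded consonant: /x/ → /xa/.

falxa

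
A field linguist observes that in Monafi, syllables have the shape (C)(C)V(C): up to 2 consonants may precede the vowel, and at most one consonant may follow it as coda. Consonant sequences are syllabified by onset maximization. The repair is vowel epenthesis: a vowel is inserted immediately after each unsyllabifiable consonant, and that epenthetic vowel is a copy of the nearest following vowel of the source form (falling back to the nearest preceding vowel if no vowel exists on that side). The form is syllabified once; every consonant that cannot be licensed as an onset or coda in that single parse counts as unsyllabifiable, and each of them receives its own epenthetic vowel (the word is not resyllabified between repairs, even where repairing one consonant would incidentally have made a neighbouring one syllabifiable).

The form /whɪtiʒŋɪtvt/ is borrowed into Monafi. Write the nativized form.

Syllabifying with onset maximization leaves /v/, /t/ stranded (at most one coda consonant is licensed; onsets may contain at most 2 consonants).
Epenthesis after each stranded consonant: /v/ → /vɪ/, /t/ → /tɪ/.

whɪtiʒŋɪtvɪtɪ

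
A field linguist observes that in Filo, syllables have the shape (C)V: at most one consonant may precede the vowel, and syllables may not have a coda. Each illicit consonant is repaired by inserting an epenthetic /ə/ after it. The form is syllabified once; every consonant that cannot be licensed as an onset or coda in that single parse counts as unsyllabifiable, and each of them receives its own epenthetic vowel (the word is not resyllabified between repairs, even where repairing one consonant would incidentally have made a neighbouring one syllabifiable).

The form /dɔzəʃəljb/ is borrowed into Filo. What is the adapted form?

dɔzəʃələjəbə

Syllabifying with onset maximization leaves /l/, /j/, /b/ stranded (no codas are permitted; onsets are limited to one consonant).
Each unlicensed consonant becomes the onset of a new syllable: /l/ → /lə/, /j/ → /jə/, /b/ → /bə/.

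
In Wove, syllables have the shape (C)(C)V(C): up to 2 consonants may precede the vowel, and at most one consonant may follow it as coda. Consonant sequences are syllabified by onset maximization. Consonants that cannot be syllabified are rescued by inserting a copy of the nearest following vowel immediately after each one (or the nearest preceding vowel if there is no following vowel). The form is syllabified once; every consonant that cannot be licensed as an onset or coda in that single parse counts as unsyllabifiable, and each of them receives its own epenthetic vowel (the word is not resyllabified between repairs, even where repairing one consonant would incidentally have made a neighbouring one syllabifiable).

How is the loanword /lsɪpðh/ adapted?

Under (C)(C)V(C), the unsyllabifiable consonants are /ð/, /h/ (at most one coda consonant is licensed; onsets may contain at most 2 consonants).
Inserting the epenthetic vowel yields /ð/ → /ðɪ/, /h/ → /hɪ/.

lsɪpðɪhɪ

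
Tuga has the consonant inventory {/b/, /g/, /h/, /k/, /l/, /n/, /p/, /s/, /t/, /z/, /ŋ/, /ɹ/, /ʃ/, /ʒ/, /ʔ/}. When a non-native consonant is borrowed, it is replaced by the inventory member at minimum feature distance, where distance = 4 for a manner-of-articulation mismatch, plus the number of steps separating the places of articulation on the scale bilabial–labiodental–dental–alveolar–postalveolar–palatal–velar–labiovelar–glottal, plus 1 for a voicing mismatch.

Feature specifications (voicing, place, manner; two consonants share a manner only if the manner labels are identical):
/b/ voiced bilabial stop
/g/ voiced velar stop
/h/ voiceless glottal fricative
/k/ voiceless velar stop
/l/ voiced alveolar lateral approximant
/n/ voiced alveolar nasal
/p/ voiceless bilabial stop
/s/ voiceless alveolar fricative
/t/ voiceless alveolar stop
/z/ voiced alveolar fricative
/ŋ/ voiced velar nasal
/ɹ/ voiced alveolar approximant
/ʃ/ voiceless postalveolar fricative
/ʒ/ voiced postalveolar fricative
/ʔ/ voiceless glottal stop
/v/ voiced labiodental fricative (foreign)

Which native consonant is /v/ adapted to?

z

/z/ is closest: same manner (fricative), place distance 2 (labiodental→alveolar), same voicing; total 2. Next closest is /s/ at distance 3.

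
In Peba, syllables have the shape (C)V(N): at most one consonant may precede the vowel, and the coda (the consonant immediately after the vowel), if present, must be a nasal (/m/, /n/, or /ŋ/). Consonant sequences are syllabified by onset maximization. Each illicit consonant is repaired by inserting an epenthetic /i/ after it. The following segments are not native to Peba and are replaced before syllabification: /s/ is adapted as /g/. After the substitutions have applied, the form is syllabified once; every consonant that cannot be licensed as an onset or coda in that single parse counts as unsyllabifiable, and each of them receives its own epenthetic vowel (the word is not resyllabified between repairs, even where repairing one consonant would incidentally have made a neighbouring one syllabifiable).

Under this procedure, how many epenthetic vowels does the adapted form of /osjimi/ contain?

After substitution the input is /ogjimi/.
The unsyllabifiable consonants are /g/; each receives one epenthetic vowel.

1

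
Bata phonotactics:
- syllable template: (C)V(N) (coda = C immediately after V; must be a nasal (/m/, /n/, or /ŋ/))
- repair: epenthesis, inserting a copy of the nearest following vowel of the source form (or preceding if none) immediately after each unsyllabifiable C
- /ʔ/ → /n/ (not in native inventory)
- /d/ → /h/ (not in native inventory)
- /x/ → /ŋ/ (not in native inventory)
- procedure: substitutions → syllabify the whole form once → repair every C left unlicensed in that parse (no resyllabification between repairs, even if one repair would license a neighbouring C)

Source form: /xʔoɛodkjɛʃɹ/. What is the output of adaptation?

ŋonoɛohɛkɛjɛʃɛɹɛ

Substitution: /x/ → /ŋ/, /ʔ/ → /n/, /d/ → /h/, giving /ŋnoɛohkjɛʃɹ/.
Under (C)V(N), the unsyllabifiable consonants are /ŋ/, /h/, /k/, /ʃ/, /ɹ/ (only a nasal (/m/, /n/, or /ŋ/) is licensed in coda position; onsets are limited to one consonant).
Epenthesis after each stranded consonant: /ŋ/ → /ŋo/, /h/ → /hɛ/, /k/ → /kɛ/, /ʃ/ → /ʃɛ/, /ɹ/ → /ɹɛ/.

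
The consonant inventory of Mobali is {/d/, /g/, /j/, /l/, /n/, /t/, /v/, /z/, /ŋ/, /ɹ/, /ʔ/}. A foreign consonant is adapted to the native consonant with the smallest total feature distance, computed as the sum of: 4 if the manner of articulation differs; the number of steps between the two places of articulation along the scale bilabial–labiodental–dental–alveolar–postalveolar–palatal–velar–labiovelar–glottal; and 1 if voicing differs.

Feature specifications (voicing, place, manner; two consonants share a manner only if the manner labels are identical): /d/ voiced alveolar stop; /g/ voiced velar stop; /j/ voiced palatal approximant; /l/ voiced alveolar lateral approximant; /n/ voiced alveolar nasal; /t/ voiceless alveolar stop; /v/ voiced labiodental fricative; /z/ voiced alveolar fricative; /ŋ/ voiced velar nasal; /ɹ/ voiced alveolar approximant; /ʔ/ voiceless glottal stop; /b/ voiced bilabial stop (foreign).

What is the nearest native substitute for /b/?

d

/d/ is closest: same manner (stop), place distance 3 (bilabial→alveolar), same voicing; total 3. Next closest is /t/ at distance 4.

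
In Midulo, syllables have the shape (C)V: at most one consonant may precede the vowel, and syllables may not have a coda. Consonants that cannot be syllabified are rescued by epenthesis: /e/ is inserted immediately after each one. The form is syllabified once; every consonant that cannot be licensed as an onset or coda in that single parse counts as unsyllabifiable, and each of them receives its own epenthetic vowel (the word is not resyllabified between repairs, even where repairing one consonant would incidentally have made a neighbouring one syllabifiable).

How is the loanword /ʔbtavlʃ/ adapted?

Under (C)V, the unsyllabifiable consonants are /ʔ/, /b/, /v/, /l/, /ʃ/ (no codas are permitted; onsets are limited to one consonant).
Epenthesis after each stranded consonant: /ʔ/ → /ʔe/, /b/ → /be/, /v/ → /ve/, /l/ → /le/, /ʃ/ → /ʃe/.

ʔebetaveleʃe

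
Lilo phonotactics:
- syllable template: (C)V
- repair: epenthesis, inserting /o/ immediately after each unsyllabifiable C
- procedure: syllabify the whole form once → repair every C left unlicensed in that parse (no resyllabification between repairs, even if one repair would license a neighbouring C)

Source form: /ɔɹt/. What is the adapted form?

ɔɹoto

Syllabifying with onset maximization leaves /ɹ/, /t/ stranded (no codas are permitted; onsets are limited to one consonant).
Inserting the epenthetic vowel yields /ɹ/ → /ɹo/, /t/ → /to/.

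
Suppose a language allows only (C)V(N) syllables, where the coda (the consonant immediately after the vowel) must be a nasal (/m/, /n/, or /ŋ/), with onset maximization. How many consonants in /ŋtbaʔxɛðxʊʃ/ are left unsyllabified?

5

Syllabifying with onset maximization leaves /ŋ/, /t/, /ʔ/, /ð/, /ʃ/ stranded (only a nasal (/m/, /n/, or /ŋ/) is licensed in coda position; onsets are limited to one consonant).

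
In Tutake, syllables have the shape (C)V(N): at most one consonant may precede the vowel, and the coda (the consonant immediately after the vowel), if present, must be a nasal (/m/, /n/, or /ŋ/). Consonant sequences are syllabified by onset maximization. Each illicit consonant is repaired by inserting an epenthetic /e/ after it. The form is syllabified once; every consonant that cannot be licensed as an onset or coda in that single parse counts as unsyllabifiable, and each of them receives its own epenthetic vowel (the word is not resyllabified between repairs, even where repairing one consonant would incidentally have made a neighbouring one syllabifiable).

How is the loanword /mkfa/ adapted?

The consonants /m/, /k/ cannot be parsed into a legal (C)V(N) syllable (only a nasal (/m/, /n/, or /ŋ/) is licensed in coda position; onsets are limited to one consonant).
Inserting the epenthetic vowel yields /m/ → /me/, /k/ → /ke/.

mekefa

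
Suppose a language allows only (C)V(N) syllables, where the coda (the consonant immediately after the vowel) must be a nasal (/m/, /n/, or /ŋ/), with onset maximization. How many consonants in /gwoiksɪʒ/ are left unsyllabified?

3

Syllabifying with onset maximization leaves /g/, /k/, /ʒ/ stranded (only a nasal (/m/, /n/, or /ŋ/) is licensed in coda position; onsets are limited to one consonant).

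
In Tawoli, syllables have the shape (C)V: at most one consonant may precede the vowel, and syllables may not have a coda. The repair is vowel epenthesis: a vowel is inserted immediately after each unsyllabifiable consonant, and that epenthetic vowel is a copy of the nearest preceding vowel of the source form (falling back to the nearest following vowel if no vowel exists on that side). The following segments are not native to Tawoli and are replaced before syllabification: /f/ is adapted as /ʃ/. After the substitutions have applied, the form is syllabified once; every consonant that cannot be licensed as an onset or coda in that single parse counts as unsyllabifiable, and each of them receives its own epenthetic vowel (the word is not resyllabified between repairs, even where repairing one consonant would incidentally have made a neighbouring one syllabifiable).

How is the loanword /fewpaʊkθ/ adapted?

ʃewepaʊkʊθʊ

Substitution: /f/ → /ʃ/, giving /ʃewpaʊkθ/.
The consonants /w/, /k/, /θ/ cannot be parsed into a legal (C)V syllable (no codas are permitted; onsets are limited to one consonant).
Each unlicensed consonant becomes the onset of a new syllable: /w/ → /we/, /k/ → /kʊ/, /θ/ → /θʊ/.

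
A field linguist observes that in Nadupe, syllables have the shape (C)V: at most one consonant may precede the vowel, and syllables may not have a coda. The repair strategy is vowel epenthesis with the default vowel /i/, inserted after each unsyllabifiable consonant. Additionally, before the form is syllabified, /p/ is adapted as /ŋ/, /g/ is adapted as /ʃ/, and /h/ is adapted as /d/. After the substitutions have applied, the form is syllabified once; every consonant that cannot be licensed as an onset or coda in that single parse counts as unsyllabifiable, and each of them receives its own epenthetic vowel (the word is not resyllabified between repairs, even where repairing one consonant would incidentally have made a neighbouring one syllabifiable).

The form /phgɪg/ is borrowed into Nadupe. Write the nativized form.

ŋidiʃɪʃi

Substitution: /p/ → /ŋ/, /h/ → /d/, /g/ → /ʃ/, giving /ŋdʃɪʃ/.
The consonants /ŋ/, /d/, /ʃ/ cannot be parsed into a legal (C)V syllable (no codas are permitted; onsets are limited to one consonant).
Epenthesis after each stranded consonant: /ŋ/ → /ŋi/, /d/ → /di/, /ʃ/ → /ʃi/.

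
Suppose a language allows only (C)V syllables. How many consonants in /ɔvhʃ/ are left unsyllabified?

Under (C)V, the unsyllabifiable consonants are /v/, /h/, /ʃ/ (no codas are permitted; onsets are limited to one consonant).

3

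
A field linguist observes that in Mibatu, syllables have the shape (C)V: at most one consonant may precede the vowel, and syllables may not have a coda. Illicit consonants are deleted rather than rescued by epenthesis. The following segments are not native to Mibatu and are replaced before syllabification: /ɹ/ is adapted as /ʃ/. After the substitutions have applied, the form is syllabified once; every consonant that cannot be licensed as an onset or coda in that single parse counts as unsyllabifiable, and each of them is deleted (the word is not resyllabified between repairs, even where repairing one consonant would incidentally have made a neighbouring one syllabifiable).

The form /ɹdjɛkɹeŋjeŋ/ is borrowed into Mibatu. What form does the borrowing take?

Substitution: /ɹ/ → /ʃ/, giving /ʃdjɛkʃeŋjeŋ/.
The consonants /ʃ/, /d/, /k/, /ŋ/, /ŋ/ cannot be parsed into a legal (C)V syllable (no codas are permitted; onsets are limited to one consonant).
Deleting the stranded consonants removes /ʃ/, /d/, /k/, /ŋ/, /ŋ/.

jɛʃeje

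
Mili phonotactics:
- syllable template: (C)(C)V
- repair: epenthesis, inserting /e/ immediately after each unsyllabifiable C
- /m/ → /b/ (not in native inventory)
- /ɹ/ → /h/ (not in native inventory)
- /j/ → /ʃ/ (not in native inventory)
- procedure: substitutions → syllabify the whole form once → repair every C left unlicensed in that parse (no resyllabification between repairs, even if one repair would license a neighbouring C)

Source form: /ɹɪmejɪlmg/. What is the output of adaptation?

hɪbeʃɪlebege

Substitution: /ɹ/ → /h/, /m/ → /b/, /j/ → /ʃ/, giving /hɪbeʃɪlbg/.
Syllabifying with onset maximization leaves /l/, /b/, /g/ stranded (no codas are permitted; onsets may contain at most 2 consonants).
Epenthesis after each stranded consonant: /l/ → /le/, /b/ → /be/, /g/ → /ge/.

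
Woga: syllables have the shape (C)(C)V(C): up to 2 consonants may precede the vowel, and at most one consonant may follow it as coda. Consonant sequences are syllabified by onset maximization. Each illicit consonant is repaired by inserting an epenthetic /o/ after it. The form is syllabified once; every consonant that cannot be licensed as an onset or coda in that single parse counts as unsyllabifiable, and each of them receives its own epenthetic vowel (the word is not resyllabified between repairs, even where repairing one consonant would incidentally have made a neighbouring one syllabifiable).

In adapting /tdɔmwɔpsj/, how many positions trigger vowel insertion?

The unsyllabifiable consonants are /s/, /j/; each receives one epenthetic vowel.

2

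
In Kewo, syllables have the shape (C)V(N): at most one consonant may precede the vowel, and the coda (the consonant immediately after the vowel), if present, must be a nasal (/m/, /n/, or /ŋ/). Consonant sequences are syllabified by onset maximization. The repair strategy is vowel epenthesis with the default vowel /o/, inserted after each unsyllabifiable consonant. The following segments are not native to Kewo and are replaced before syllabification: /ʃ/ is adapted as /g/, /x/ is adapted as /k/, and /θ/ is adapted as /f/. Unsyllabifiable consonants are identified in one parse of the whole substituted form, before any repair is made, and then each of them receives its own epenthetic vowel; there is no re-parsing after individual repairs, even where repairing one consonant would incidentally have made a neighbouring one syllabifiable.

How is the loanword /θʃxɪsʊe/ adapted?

Substitution: /θ/ → /f/, /ʃ/ → /g/, /x/ → /k/, giving /fgkɪsʊe/.
The consonants /f/, /g/ cannot be parsed into a legal (C)V(N) syllable (only a nasal (/m/, /n/, or /ŋ/) is licensed in coda position; onsets are limited to one consonant).
Each unlicensed consonant becomes the onset of a new syllable: /f/ → /fo/, /g/ → /go/.

fogokɪsʊe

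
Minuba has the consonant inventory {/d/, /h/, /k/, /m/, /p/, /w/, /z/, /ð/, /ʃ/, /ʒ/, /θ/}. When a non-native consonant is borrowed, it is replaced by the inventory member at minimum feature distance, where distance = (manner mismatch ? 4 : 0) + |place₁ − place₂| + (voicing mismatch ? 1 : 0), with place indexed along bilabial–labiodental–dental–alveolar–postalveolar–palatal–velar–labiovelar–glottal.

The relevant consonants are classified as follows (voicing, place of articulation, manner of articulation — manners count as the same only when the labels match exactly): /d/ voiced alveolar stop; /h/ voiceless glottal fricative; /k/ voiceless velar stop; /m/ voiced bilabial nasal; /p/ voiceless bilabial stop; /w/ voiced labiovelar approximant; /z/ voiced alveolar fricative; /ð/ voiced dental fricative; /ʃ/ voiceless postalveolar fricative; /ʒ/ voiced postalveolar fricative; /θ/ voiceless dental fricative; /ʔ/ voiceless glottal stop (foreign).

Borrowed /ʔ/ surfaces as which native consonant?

k

/k/ is closest: same manner (stop), place distance 2 (glottal→velar), same voicing; total 2. Next closest is /h/ at distance 4.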